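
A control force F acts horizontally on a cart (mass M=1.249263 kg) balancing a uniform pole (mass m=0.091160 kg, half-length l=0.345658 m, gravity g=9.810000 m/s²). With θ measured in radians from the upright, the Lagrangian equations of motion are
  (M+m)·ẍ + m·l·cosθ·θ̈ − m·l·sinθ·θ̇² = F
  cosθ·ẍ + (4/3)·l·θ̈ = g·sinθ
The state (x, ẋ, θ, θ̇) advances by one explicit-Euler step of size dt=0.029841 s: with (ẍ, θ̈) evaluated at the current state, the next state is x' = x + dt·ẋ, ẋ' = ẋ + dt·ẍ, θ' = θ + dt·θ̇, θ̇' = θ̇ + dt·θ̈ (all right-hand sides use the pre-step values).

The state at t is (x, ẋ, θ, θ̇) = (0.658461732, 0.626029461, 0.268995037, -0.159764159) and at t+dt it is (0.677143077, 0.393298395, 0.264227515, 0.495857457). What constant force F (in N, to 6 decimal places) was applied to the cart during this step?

ẍ = (ẋ'−ẋ)/dt = (0.393298395−0.626029461)/0.029841 = -7.799037
θ̈ = (θ̇'−θ̇)/dt = (0.495857457−-0.159764159)/0.029841 = 21.970497
sinθ=0.265763, cosθ=0.964038
F = (M+m)·ẍ + m·l·cosθ·θ̈ − m·l·sinθ·θ̇² = -10.454009 + 0.667398 − 0.000214 = -9.786824

F = -9.786824 N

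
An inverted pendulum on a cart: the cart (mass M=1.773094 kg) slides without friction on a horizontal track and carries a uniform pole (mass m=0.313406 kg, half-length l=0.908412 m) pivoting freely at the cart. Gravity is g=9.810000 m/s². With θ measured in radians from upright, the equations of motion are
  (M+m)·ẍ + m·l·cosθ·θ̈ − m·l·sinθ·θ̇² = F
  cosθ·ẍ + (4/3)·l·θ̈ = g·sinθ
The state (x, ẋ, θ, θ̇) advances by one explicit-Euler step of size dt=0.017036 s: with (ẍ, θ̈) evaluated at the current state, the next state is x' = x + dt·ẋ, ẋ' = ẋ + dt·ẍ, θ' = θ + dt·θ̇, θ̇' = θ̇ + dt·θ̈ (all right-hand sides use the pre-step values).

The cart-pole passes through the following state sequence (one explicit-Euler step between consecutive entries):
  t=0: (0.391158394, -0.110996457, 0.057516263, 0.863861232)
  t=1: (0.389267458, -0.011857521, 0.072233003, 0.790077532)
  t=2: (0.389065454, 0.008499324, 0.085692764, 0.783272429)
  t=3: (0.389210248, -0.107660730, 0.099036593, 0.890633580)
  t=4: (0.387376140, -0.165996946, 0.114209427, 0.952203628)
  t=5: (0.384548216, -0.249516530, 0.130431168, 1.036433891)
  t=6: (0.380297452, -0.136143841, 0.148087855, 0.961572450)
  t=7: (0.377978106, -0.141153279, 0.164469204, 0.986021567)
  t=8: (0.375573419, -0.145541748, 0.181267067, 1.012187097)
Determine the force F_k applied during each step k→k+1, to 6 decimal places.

step 0→1:
  ẍ = (ẋ'−ẋ)/dt = (-0.011857521−-0.110996457)/0.017036 = 5.819379
  θ̈ = (θ̇'−θ̇)/dt = (0.790077532−0.863861232)/0.017036 = -4.331046
  sinθ=0.057485, cosθ=0.998346
  F = (M+m)·ẍ + m·l·cosθ·θ̈ − m·l·sinθ·θ̇² = 12.142134 + -1.231017 − 0.012213 = 10.898903
step 1→2:
  ẍ = (ẋ'−ẋ)/dt = (0.008499324−-0.011857521)/0.017036 = 1.194931
  θ̈ = (θ̇'−θ̇)/dt = (0.783272429−0.790077532)/0.017036 = -0.399454
  sinθ=0.072170, cosθ=0.997392
  F = (M+m)·ẍ + m·l·cosθ·θ̈ − m·l·sinθ·θ̇² = 2.493224 + -0.113429 − 0.012826 = 2.366969
step 2→3:
  ẍ = (ẋ'−ẋ)/dt = (-0.107660730−0.008499324)/0.017036 = -6.818505
  θ̈ = (θ̇'−θ̇)/dt = (0.890633580−0.783272429)/0.017036 = 6.302016
  sinθ=0.085588, cosθ=0.996331
  F = (M+m)·ẍ + m·l·cosθ·θ̈ − m·l·sinθ·θ̇² = -14.226811 + 1.787612 − 0.014950 = -12.454149
step 3→4:
  ẍ = (ẋ'−ẋ)/dt = (-0.165996946−-0.107660730)/0.017036 = -3.424291
  θ̈ = (θ̇'−θ̇)/dt = (0.952203628−0.890633580)/0.017036 = 3.614114
  sinθ=0.098875, cosθ=0.995100
  F = (M+m)·ẍ + m·l·cosθ·θ̈ − m·l·sinθ·θ̇² = -7.144783 + 1.023903 − 0.022329 = -6.143209
step 4→5:
  ẍ = (ẋ'−ẋ)/dt = (-0.249516530−-0.165996946)/0.017036 = -4.902535
  θ̈ = (θ̇'−θ̇)/dt = (1.036433891−0.952203628)/0.017036 = 4.944251
  sinθ=0.113961, cosθ=0.993485
  F = (M+m)·ẍ + m·l·cosθ·θ̈ − m·l·sinθ·θ̇² = -10.229139 + 1.398467 − 0.029418 = -8.860090
step 5→6:
  ẍ = (ẋ'−ẋ)/dt = (-0.136143841−-0.249516530)/0.017036 = 6.654889
  θ̈ = (θ̇'−θ̇)/dt = (0.961572450−1.036433891)/0.017036 = -4.394309
  sinθ=0.130062, cosθ=0.991506
  F = (M+m)·ẍ + m·l·cosθ·θ̈ − m·l·sinθ·θ̇² = 13.885426 + -1.240441 − 0.039776 = 12.605209
step 6→7:
  ẍ = (ẋ'−ẋ)/dt = (-0.141153279−-0.136143841)/0.017036 = -0.294050
  θ̈ = (θ̇'−θ̇)/dt = (0.986021567−0.961572450)/0.017036 = 1.435144
  sinθ=0.147547, cosθ=0.989055
  F = (M+m)·ẍ + m·l·cosθ·θ̈ − m·l·sinθ·θ̇² = -0.613536 + 0.404116 − 0.038841 = -0.248260
step 7→8:
  ẍ = (ẋ'−ẋ)/dt = (-0.145541748−-0.141153279)/0.017036 = -0.257600
  θ̈ = (θ̇'−θ̇)/dt = (1.012187097−0.986021567)/0.017036 = 1.535896
  sinθ=0.163729, cosθ=0.986505
  F = (M+m)·ẍ + m·l·cosθ·θ̈ − m·l·sinθ·θ̇² = -0.537482 + 0.431372 − 0.045320 = -0.151430

F_0 = 10.898903 N
F_1 = 2.366969 N
F_2 = -12.454149 N
F_3 = -6.143209 N
F_4 = -8.860090 N
F_5 = 12.605209 N
F_6 = -0.248260 N
F_7 = -0.151430 N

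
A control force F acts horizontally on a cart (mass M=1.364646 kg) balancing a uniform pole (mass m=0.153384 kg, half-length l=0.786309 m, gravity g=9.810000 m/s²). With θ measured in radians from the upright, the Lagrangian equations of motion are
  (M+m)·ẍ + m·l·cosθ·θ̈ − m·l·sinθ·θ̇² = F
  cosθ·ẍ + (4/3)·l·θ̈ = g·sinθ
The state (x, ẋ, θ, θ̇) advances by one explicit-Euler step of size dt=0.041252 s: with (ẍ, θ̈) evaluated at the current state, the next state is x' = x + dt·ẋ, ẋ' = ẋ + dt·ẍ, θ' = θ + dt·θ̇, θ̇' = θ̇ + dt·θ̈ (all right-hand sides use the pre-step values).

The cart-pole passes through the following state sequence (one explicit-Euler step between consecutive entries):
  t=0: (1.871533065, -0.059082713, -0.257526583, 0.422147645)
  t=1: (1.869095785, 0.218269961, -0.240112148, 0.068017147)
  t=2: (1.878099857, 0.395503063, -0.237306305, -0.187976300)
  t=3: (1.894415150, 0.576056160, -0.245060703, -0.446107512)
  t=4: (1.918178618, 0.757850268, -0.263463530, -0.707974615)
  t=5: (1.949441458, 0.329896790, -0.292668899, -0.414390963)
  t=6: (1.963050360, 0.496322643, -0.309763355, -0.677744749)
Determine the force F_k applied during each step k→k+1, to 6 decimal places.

F_0 = 9.210542 N
F_1 = 5.795155 N
F_2 = 5.911625 N
F_3 = 5.952916 N
F_4 = -14.903769 N
F_5 = 5.393052 N

step 0→1:
  ẍ = (ẋ'−ẋ)/dt = (0.218269961−-0.059082713)/0.041252 = 6.723375
  θ̈ = (θ̇'−θ̇)/dt = (0.068017147−0.422147645)/0.041252 = -8.584566
  sinθ=-0.254689, cosθ=0.967023
  F = (M+m)·ẍ + m·l·cosθ·θ̈ − m·l·sinθ·θ̇² = 10.206285 + -1.001217 − -0.005474 = 9.210542
step 1→2:
  ẍ = (ẋ'−ẋ)/dt = (0.395503063−0.218269961)/0.041252 = 4.296352
  θ̈ = (θ̇'−θ̇)/dt = (-0.187976300−0.068017147)/0.041252 = -6.205601
  sinθ=-0.237812, cosθ=0.971311
  F = (M+m)·ẍ + m·l·cosθ·θ̈ − m·l·sinθ·θ̇² = 6.521991 + -0.726968 − -0.000133 = 5.795155
step 2→3:
  ẍ = (ẋ'−ẋ)/dt = (0.576056160−0.395503063)/0.041252 = 4.376833
  θ̈ = (θ̇'−θ̇)/dt = (-0.446107512−-0.187976300)/0.041252 = -6.257423
  sinθ=-0.235085, cosθ=0.971975
  F = (M+m)·ẍ + m·l·cosθ·θ̈ − m·l·sinθ·θ̇² = 6.644163 + -0.733540 − -0.001002 = 5.911625
step 3→4:
  ẍ = (ẋ'−ẋ)/dt = (0.757850268−0.576056160)/0.041252 = 4.406916
  θ̈ = (θ̇'−θ̇)/dt = (-0.707974615−-0.446107512)/0.041252 = -6.347986
  sinθ=-0.242615, cosθ=0.970123
  F = (M+m)·ẍ + m·l·cosθ·θ̈ − m·l·sinθ·θ̇² = 6.689831 + -0.742738 − -0.005823 = 5.952916
step 4→5:
  ẍ = (ẋ'−ẋ)/dt = (0.329896790−0.757850268)/0.041252 = -10.374127
  θ̈ = (θ̇'−θ̇)/dt = (-0.414390963−-0.707974615)/0.041252 = 7.116834
  sinθ=-0.260426, cosθ=0.965494
  F = (M+m)·ẍ + m·l·cosθ·θ̈ − m·l·sinθ·θ̇² = -15.748236 + 0.828723 − -0.015743 = -14.903769
step 5→6:
  ẍ = (ẋ'−ẋ)/dt = (0.496322643−0.329896790)/0.041252 = 4.034371
  θ̈ = (θ̇'−θ̇)/dt = (-0.677744749−-0.414390963)/0.041252 = -6.384025
  sinθ=-0.288509, cosθ=0.957477
  F = (M+m)·ẍ + m·l·cosθ·θ̈ − m·l·sinθ·θ̇² = 6.124295 + -0.737219 − -0.005975 = 5.393052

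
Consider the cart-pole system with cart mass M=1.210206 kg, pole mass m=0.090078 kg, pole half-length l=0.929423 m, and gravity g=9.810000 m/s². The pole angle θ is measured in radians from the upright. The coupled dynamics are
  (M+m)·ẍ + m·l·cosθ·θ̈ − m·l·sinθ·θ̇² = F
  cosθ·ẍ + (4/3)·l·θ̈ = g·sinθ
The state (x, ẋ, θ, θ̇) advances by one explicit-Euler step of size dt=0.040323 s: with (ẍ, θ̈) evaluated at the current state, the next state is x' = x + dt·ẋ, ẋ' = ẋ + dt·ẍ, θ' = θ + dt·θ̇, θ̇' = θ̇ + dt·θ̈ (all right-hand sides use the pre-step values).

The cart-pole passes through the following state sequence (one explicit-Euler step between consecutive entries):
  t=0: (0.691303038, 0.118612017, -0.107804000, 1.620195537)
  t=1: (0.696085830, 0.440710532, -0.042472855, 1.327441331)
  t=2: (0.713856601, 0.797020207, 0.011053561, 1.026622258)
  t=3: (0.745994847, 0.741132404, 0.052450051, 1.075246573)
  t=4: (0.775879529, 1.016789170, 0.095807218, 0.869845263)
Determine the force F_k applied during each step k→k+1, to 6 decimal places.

step 0→1:
  ẍ = (ẋ'−ẋ)/dt = (0.440710532−0.118612017)/0.040323 = 7.987960
  θ̈ = (θ̇'−θ̇)/dt = (1.327441331−1.620195537)/0.040323 = -7.260229
  sinθ=-0.107595, cosθ=0.994195
  F = (M+m)·ẍ + m·l·cosθ·θ̈ − m·l·sinθ·θ̇² = 10.386617 + -0.604302 − -0.023646 = 9.805961
step 1→2:
  ẍ = (ẋ'−ẋ)/dt = (0.797020207−0.440710532)/0.040323 = 8.836388
  θ̈ = (θ̇'−θ̇)/dt = (1.026622258−1.327441331)/0.040323 = -7.460235
  sinθ=-0.042460, cosθ=0.999098
  F = (M+m)·ẍ + m·l·cosθ·θ̈ − m·l·sinθ·θ̇² = 11.489814 + -0.624012 − -0.006264 = 10.872066
step 2→3:
  ẍ = (ẋ'−ẋ)/dt = (0.741132404−0.797020207)/0.040323 = -1.386003
  θ̈ = (θ̇'−θ̇)/dt = (1.075246573−1.026622258)/0.040323 = 1.205870
  sinθ=0.011053, cosθ=0.999939
  F = (M+m)·ẍ + m·l·cosθ·θ̈ − m·l·sinθ·θ̇² = -1.802198 + 0.100950 − 0.000975 = -1.702223
step 3→4:
  ẍ = (ẋ'−ẋ)/dt = (1.016789170−0.741132404)/0.040323 = 6.836217
  θ̈ = (θ̇'−θ̇)/dt = (0.869845263−1.075246573)/0.040323 = -5.093900
  sinθ=0.052426, cosθ=0.998625
  F = (M+m)·ẍ + m·l·cosθ·θ̈ − m·l·sinθ·θ̇² = 8.889023 + -0.425878 − 0.005075 = 8.458071

F_0 = 9.805961 N
F_1 = 10.872066 N
F_2 = -1.702223 N
F_3 = 8.458071 N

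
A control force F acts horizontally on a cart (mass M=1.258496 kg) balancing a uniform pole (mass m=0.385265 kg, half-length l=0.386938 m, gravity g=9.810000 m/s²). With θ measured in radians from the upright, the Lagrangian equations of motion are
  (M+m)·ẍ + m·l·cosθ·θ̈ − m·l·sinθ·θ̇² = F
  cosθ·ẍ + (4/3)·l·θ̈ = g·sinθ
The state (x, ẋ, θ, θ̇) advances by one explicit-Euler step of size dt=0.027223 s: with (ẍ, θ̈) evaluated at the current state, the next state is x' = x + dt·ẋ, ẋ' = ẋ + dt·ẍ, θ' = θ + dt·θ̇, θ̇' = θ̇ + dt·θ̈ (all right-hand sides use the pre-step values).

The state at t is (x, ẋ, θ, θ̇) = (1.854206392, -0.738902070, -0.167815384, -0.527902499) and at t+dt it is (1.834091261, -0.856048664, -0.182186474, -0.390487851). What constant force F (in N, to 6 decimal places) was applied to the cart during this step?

ẍ = (ẋ'−ẋ)/dt = (-0.856048664−-0.738902070)/0.027223 = -4.303221
θ̈ = (θ̇'−θ̇)/dt = (-0.390487851−-0.527902499)/0.027223 = 5.047741
sinθ=-0.167029, cosθ=0.985952
F = (M+m)·ẍ + m·l·cosθ·θ̈ − m·l·sinθ·θ̇² = -7.073467 + 0.741914 − -0.006939 = -6.324614

F = -6.324614 N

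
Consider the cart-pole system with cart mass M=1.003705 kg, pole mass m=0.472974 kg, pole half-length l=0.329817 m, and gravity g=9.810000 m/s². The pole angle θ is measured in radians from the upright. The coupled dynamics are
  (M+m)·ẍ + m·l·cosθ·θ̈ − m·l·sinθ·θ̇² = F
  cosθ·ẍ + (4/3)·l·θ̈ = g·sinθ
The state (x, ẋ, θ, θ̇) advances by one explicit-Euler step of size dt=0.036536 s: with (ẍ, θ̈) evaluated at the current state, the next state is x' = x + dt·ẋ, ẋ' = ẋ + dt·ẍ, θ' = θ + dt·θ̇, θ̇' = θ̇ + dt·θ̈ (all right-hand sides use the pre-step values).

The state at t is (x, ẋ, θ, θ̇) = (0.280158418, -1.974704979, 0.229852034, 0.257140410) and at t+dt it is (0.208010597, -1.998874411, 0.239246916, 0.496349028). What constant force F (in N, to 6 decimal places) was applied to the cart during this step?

F = 0.015261 N

ẍ = (ẋ'−ẋ)/dt = (-1.998874411−-1.974704979)/0.036536 = -0.661524
θ̈ = (θ̇'−θ̇)/dt = (0.496349028−0.257140410)/0.036536 = 6.547203
sinθ=0.227833, cosθ=0.973700
F = (M+m)·ẍ + m·l·cosθ·θ̈ − m·l·sinθ·θ̇² = -0.976858 + 0.994469 − 0.002350 = 0.015261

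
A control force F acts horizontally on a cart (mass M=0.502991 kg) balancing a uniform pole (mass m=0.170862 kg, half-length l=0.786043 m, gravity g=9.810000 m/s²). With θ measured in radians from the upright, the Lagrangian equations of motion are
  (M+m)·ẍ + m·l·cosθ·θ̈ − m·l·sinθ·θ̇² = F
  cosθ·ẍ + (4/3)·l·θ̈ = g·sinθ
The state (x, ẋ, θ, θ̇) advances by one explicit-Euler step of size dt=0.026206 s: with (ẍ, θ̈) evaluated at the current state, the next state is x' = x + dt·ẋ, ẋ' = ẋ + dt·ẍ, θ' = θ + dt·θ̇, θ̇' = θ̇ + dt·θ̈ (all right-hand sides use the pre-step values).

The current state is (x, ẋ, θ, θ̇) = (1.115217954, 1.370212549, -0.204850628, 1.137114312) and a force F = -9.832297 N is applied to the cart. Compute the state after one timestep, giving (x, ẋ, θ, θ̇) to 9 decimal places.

(1.151125744, 0.912816295, -0.175051410, 1.514514568)

sinθ=-0.203420913, cosθ=0.979091381
temp = (F + m·l·θ̇²·sinθ)/(M+m) = (-9.832297 + -0.035326096)/0.673853 = -14.643584128
θ̈ = (g·sinθ − cosθ·temp)/(l·(4/3 − m·cos²θ/(M+m))) = 14.401291936
ẍ = temp − m·l·θ̈·cosθ/(M+m) = -17.453875213
Euler: x'=1.115217954+0.026206·1.370212549=1.151125744, ẋ'=1.370212549+0.026206·-17.453875213=0.912816295
       θ'=-0.204850628+0.026206·1.137114312=-0.175051410, θ̇'=1.137114312+0.026206·14.401291936=1.514514568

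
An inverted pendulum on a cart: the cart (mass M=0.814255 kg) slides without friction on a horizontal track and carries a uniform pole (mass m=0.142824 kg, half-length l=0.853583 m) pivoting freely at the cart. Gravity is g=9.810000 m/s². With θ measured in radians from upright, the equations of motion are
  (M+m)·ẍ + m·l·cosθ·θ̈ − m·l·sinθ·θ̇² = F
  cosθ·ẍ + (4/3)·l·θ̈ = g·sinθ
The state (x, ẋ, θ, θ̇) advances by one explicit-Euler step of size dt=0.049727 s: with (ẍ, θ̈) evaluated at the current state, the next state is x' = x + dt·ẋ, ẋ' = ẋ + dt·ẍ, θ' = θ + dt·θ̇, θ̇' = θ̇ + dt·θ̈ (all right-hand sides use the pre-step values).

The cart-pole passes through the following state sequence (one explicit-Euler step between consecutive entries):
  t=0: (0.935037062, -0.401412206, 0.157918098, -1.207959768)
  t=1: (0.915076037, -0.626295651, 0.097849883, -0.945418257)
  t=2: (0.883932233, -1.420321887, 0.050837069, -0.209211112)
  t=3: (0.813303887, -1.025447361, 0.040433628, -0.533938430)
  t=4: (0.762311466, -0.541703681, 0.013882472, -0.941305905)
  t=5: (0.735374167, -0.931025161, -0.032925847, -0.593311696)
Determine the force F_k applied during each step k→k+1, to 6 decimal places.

F_0 = -3.720587 N
F_1 = -13.496731 N
F_2 = 6.804665 N
F_3 = 8.311151 N
F_4 = -6.641570 N

step 0→1:
  ẍ = (ẋ'−ẋ)/dt = (-0.626295651−-0.401412206)/0.049727 = -4.522361
  θ̈ = (θ̇'−θ̇)/dt = (-0.945418257−-1.207959768)/0.049727 = 5.279657
  sinθ=0.157263, cosθ=0.987557
  F = (M+m)·ẍ + m·l·cosθ·θ̈ − m·l·sinθ·θ̇² = -4.328257 + 0.635645 − 0.027975 = -3.720587
step 1→2:
  ẍ = (ẋ'−ẋ)/dt = (-1.420321887−-0.626295651)/0.049727 = -15.967708
  θ̈ = (θ̇'−θ̇)/dt = (-0.209211112−-0.945418257)/0.049727 = 14.804978
  sinθ=0.097694, cosθ=0.995217
  F = (M+m)·ẍ + m·l·cosθ·θ̈ − m·l·sinθ·θ̇² = -15.282358 + 1.796273 − 0.010645 = -13.496731
step 2→3:
  ẍ = (ẋ'−ẋ)/dt = (-1.025447361−-1.420321887)/0.049727 = 7.940848
  θ̈ = (θ̇'−θ̇)/dt = (-0.533938430−-0.209211112)/0.049727 = -6.530201
  sinθ=0.050815, cosθ=0.998708
  F = (M+m)·ẍ + m·l·cosθ·θ̈ − m·l·sinθ·θ̇² = 7.600018 + -0.795082 − 0.000271 = 6.804665
step 3→4:
  ẍ = (ẋ'−ẋ)/dt = (-0.541703681−-1.025447361)/0.049727 = 9.727988
  θ̈ = (θ̇'−θ̇)/dt = (-0.941305905−-0.533938430)/0.049727 = -8.192078
  sinθ=0.040423, cosθ=0.999183
  F = (M+m)·ẍ + m·l·cosθ·θ̈ − m·l·sinθ·θ̇² = 9.310453 + -0.997898 − 0.001405 = 8.311151
step 4→5:
  ẍ = (ẋ'−ẋ)/dt = (-0.931025161−-0.541703681)/0.049727 = -7.829177
  θ̈ = (θ̇'−θ̇)/dt = (-0.593311696−-0.941305905)/0.049727 = 6.998094
  sinθ=0.013882, cosθ=0.999904
  F = (M+m)·ẍ + m·l·cosθ·θ̈ − m·l·sinθ·θ̇² = -7.493141 + 0.853070 − 0.001500 = -6.641570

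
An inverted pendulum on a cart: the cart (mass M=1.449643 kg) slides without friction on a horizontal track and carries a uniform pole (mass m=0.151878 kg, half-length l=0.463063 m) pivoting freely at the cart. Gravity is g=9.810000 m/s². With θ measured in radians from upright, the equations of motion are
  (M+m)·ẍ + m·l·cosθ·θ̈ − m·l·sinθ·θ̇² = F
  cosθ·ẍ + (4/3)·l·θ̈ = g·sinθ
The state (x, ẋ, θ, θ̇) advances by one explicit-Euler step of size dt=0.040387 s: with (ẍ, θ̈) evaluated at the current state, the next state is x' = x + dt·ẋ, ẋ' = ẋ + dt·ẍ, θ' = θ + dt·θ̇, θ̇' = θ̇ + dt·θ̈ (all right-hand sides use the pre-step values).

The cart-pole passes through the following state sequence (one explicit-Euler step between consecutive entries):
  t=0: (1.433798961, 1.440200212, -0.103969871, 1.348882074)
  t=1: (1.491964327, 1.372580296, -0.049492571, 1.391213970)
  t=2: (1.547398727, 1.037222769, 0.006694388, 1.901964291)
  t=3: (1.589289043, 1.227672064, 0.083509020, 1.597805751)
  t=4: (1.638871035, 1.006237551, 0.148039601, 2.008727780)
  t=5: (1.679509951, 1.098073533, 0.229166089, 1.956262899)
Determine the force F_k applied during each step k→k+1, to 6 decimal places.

step 0→1:
  ẍ = (ẋ'−ẋ)/dt = (1.372580296−1.440200212)/0.040387 = -1.674299
  θ̈ = (θ̇'−θ̇)/dt = (1.391213970−1.348882074)/0.040387 = 1.048156
  sinθ=-0.103783, cosθ=0.994600
  F = (M+m)·ẍ + m·l·cosθ·θ̈ − m·l·sinθ·θ̇² = -2.681425 + 0.073318 − -0.013280 = -2.594827
step 1→2:
  ẍ = (ẋ'−ẋ)/dt = (1.037222769−1.372580296)/0.040387 = -8.303601
  θ̈ = (θ̇'−θ̇)/dt = (1.901964291−1.391213970)/0.040387 = 12.646404
  sinθ=-0.049472, cosθ=0.998775
  F = (M+m)·ẍ + m·l·cosθ·θ̈ − m·l·sinθ·θ̇² = -13.298391 + 0.888321 − -0.006734 = -12.403336
step 2→3:
  ẍ = (ẋ'−ẋ)/dt = (1.227672064−1.037222769)/0.040387 = 4.715609
  θ̈ = (θ̇'−θ̇)/dt = (1.597805751−1.901964291)/0.040387 = -7.531100
  sinθ=0.006694, cosθ=0.999978
  F = (M+m)·ẍ + m·l·cosθ·θ̈ − m·l·sinθ·θ̇² = 7.552147 + -0.529643 − 0.001703 = 7.020800
step 3→4:
  ẍ = (ẋ'−ẋ)/dt = (1.006237551−1.227672064)/0.040387 = -5.482817
  θ̈ = (θ̇'−θ̇)/dt = (2.008727780−1.597805751)/0.040387 = 10.174611
  sinθ=0.083412, cosθ=0.996515
  F = (M+m)·ẍ + m·l·cosθ·θ̈ − m·l·sinθ·θ̇² = -8.780846 + 0.713077 − 0.014977 = -8.082745
step 4→5:
  ẍ = (ẋ'−ẋ)/dt = (1.098073533−1.006237551)/0.040387 = 2.273900
  θ̈ = (θ̇'−θ̇)/dt = (1.956262899−2.008727780)/0.040387 = -1.299054
  sinθ=0.147499, cosθ=0.989062
  F = (M+m)·ẍ + m·l·cosθ·θ̈ − m·l·sinθ·θ̇² = 3.641698 + -0.090362 − 0.041857 = 3.509479

F_0 = -2.594827 N
F_1 = -12.403336 N
F_2 = 7.020800 N
F_3 = -8.082745 N
F_4 = 3.509479 N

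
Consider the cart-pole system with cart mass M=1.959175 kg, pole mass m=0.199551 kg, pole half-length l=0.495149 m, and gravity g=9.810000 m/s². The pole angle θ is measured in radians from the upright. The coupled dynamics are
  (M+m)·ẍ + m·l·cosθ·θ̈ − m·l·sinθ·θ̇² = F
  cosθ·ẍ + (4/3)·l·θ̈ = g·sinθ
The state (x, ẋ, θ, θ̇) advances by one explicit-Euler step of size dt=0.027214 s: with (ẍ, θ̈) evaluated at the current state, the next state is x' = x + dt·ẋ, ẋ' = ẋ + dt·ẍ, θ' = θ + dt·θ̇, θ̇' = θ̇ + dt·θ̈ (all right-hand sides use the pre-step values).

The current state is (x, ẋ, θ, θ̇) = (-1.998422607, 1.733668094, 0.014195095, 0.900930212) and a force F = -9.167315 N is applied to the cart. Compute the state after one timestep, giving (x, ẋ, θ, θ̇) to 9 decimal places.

sinθ=0.014194618, cosθ=0.999899251
temp = (F + m·l·θ̇²·sinθ)/(M+m) = (-9.167315 + 0.001138402)/2.158726 = -4.246104692
θ̈ = (g·sinθ − cosθ·temp)/(l·(4/3 − m·cos²θ/(M+m))) = 7.136497840
ẍ = temp − m·l·θ̈·cosθ/(M+m) = -4.572717848
Euler: x'=-1.998422607+0.027214·1.733668094=-1.951242563, ẋ'=1.733668094+0.027214·-4.572717848=1.609226150
       θ'=0.014195095+0.027214·0.900930212=0.038713010, θ̇'=0.900930212+0.027214·7.136497840=1.095142864

(-1.951242563, 1.609226150, 0.038713010, 1.095142864)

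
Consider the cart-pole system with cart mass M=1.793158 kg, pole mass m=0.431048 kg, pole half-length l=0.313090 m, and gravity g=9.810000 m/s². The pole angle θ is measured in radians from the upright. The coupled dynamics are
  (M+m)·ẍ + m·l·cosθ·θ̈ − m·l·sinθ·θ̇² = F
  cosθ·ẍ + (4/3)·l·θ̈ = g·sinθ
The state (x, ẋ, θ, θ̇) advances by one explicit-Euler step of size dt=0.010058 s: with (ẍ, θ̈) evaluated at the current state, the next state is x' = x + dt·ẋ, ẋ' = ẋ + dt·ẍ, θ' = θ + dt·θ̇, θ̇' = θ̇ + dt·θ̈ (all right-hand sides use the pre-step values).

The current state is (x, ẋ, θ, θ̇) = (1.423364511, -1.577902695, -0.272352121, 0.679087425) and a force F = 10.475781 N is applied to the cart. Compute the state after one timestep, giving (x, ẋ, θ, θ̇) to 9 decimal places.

sinθ=-0.268997603, cosθ=0.963140846
temp = (F + m·l·θ̇²·sinθ)/(M+m) = (10.475781 + -0.016741510)/2.224206 = 4.702369965
θ̈ = (g·sinθ − cosθ·temp)/(l·(4/3 − m·cos²θ/(M+m))) = -19.846503093
ẍ = temp − m·l·θ̈·cosθ/(M+m) = 5.862198049
Euler: x'=1.423364511+0.010058·-1.577902695=1.407493966, ẋ'=-1.577902695+0.010058·5.862198049=-1.518940707
       θ'=-0.272352121+0.010058·0.679087425=-0.265521860, θ̇'=0.679087425+0.010058·-19.846503093=0.479471297

(1.407493966, -1.518940707, -0.265521860, 0.479471297)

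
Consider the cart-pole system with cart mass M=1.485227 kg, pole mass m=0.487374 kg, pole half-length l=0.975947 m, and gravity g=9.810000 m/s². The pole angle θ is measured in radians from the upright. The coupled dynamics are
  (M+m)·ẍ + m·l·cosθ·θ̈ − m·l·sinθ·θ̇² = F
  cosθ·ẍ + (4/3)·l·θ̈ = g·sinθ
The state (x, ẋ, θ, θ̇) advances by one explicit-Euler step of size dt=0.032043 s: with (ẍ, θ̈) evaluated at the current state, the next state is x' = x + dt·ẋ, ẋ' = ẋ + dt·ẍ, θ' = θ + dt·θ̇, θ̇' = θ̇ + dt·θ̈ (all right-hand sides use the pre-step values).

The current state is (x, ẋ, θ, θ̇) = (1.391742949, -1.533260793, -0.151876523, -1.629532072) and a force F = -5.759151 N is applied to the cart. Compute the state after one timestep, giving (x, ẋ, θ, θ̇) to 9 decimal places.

(1.342612673, -1.640649538, -0.204091619, -1.584502912)

sinθ=-0.151293320, cosθ=0.988488913
temp = (F + m·l·θ̇²·sinθ)/(M+m) = (-5.759151 + -0.191088332)/1.972601 = -3.016443433
θ̈ = (g·sinθ − cosθ·temp)/(l·(4/3 − m·cos²θ/(M+m))) = 1.405272918
ẍ = temp − m·l·θ̈·cosθ/(M+m) = -3.351394851
Euler: x'=1.391742949+0.032043·-1.533260793=1.342612673, ẋ'=-1.533260793+0.032043·-3.351394851=-1.640649538
       θ'=-0.151876523+0.032043·-1.629532072=-0.204091619, θ̇'=-1.629532072+0.032043·1.405272918=-1.584502912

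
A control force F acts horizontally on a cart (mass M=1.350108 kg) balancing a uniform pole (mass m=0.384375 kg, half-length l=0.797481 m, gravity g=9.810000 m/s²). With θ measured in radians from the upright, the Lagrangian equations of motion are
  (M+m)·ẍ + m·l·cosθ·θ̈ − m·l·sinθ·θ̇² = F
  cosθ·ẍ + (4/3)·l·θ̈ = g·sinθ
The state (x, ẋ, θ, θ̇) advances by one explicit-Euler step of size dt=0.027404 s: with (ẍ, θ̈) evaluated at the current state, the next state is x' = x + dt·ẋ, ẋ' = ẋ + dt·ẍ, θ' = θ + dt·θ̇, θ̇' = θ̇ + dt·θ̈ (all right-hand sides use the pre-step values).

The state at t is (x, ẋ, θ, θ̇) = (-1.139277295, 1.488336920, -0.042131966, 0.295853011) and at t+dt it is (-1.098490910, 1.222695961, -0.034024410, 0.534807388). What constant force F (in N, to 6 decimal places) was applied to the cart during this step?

ẍ = (ẋ'−ẋ)/dt = (1.222695961−1.488336920)/0.027404 = -9.693510
θ̈ = (θ̇'−θ̇)/dt = (0.534807388−0.295853011)/0.027404 = 8.719690
sinθ=-0.042120, cosθ=0.999113
F = (M+m)·ẍ + m·l·cosθ·θ̈ − m·l·sinθ·θ̇² = -16.813229 + 2.670490 − -0.001130 = -14.141609

F = -14.141609 N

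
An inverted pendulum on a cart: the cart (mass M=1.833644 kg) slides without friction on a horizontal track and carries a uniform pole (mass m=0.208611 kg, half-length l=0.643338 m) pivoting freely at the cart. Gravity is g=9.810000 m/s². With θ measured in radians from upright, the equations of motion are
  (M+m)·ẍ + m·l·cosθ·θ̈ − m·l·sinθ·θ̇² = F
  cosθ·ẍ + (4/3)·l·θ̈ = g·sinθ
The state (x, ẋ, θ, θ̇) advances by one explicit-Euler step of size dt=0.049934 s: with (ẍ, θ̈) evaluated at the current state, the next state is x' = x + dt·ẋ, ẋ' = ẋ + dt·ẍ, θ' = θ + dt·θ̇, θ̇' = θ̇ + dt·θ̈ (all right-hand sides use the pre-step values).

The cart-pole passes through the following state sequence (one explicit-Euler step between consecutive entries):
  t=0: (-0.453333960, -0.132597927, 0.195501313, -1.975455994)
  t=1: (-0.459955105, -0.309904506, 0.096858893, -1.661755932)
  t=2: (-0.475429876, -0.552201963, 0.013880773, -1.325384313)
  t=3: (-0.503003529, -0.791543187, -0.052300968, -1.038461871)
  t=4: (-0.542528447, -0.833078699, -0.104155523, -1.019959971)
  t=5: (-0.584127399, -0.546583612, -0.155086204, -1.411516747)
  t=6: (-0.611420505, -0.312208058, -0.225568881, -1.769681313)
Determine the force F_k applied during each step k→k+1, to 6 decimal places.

F_0 = -6.526348 N
F_1 = -9.045758 N
F_2 = -9.021024 N
F_3 = -1.641539 N
F_4 = 10.685221 N
F_5 = 8.675965 N

step 0→1:
  ẍ = (ẋ'−ẋ)/dt = (-0.309904506−-0.132597927)/0.049934 = -3.550819
  θ̈ = (θ̇'−θ̇)/dt = (-1.661755932−-1.975455994)/0.049934 = 6.282294
  sinθ=0.194258, cosθ=0.980950
  F = (M+m)·ẍ + m·l·cosθ·θ̈ − m·l·sinθ·θ̇² = -7.251677 + 0.827069 − 0.101740 = -6.526348
step 1→2:
  ẍ = (ẋ'−ẋ)/dt = (-0.552201963−-0.309904506)/0.049934 = -4.852354
  θ̈ = (θ̇'−θ̇)/dt = (-1.325384313−-1.661755932)/0.049934 = 6.736324
  sinθ=0.096708, cosθ=0.995313
  F = (M+m)·ẍ + m·l·cosθ·θ̈ − m·l·sinθ·θ̇² = -9.909745 + 0.899827 − 0.035840 = -9.045758
step 2→3:
  ẍ = (ẋ'−ẋ)/dt = (-0.791543187−-0.552201963)/0.049934 = -4.793151
  θ̈ = (θ̇'−θ̇)/dt = (-1.038461871−-1.325384313)/0.049934 = 5.746034
  sinθ=0.013880, cosθ=0.999904
  F = (M+m)·ẍ + m·l·cosθ·θ̈ − m·l·sinθ·θ̇² = -9.788837 + 0.771086 − 0.003272 = -9.021024
step 3→4:
  ẍ = (ẋ'−ẋ)/dt = (-0.833078699−-0.791543187)/0.049934 = -0.831808
  θ̈ = (θ̇'−θ̇)/dt = (-1.019959971−-1.038461871)/0.049934 = 0.370527
  sinθ=-0.052277, cosθ=0.998633
  F = (M+m)·ẍ + m·l·cosθ·θ̈ − m·l·sinθ·θ̇² = -1.698765 + 0.049659 − -0.007566 = -1.641539
step 4→5:
  ẍ = (ẋ'−ẋ)/dt = (-0.546583612−-0.833078699)/0.049934 = 5.737475
  θ̈ = (θ̇'−θ̇)/dt = (-1.411516747−-1.019959971)/0.049934 = -7.841486
  sinθ=-0.103967, cosθ=0.994581
  F = (M+m)·ẍ + m·l·cosθ·θ̈ − m·l·sinθ·θ̇² = 11.717387 + -1.046682 − -0.014516 = 10.685221
step 5→6:
  ẍ = (ẋ'−ẋ)/dt = (-0.312208058−-0.546583612)/0.049934 = 4.693707
  θ̈ = (θ̇'−θ̇)/dt = (-1.769681313−-1.411516747)/0.049934 = -7.172759
  sinθ=-0.154465, cosθ=0.987998
  F = (M+m)·ẍ + m·l·cosθ·θ̈ − m·l·sinθ·θ̇² = 9.585746 + -0.951084 − -0.041303 = 8.675965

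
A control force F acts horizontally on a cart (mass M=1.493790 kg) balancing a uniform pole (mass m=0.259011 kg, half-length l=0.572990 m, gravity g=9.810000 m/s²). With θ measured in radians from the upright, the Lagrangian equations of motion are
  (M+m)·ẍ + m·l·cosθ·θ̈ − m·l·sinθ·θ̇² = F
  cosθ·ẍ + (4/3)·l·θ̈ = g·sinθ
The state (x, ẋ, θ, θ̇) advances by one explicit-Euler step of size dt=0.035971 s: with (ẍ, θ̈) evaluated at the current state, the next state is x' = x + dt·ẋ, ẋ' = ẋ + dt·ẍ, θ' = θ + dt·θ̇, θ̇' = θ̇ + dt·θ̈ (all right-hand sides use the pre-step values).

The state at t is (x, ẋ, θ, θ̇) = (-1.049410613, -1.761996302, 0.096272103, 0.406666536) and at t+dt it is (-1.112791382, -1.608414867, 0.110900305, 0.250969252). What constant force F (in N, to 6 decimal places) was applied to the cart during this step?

F = 6.841975 N

ẍ = (ẋ'−ẋ)/dt = (-1.608414867−-1.761996302)/0.035971 = 4.269590
θ̈ = (θ̇'−θ̇)/dt = (0.250969252−0.406666536)/0.035971 = -4.328411
sinθ=0.096123, cosθ=0.995369
F = (M+m)·ẍ + m·l·cosθ·θ̈ − m·l·sinθ·θ̇² = 7.483742 + -0.639408 − 0.002359 = 6.841975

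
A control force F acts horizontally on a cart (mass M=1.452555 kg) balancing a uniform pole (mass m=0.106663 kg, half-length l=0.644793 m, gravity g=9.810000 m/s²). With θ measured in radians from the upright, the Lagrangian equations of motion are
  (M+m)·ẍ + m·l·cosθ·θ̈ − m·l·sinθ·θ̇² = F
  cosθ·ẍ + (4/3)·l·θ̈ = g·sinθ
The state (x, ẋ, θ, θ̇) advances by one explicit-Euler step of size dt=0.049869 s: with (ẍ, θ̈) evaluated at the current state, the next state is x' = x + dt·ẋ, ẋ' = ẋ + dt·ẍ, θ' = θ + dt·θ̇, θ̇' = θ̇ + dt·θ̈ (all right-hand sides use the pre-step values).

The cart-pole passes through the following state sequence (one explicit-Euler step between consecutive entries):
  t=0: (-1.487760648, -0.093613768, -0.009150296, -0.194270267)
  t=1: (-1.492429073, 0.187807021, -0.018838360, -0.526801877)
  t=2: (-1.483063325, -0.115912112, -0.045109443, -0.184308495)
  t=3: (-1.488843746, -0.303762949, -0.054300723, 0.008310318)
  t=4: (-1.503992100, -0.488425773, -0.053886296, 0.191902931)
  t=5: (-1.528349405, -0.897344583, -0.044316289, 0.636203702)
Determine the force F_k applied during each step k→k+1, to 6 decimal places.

step 0→1:
  ẍ = (ẋ'−ẋ)/dt = (0.187807021−-0.093613768)/0.049869 = 5.643201
  θ̈ = (θ̇'−θ̇)/dt = (-0.526801877−-0.194270267)/0.049869 = -6.668103
  sinθ=-0.009150, cosθ=0.999958
  F = (M+m)·ẍ + m·l·cosθ·θ̈ − m·l·sinθ·θ̇² = 8.798981 + -0.458583 − -0.000024 = 8.340421
step 1→2:
  ẍ = (ẋ'−ẋ)/dt = (-0.115912112−0.187807021)/0.049869 = -6.090339
  θ̈ = (θ̇'−θ̇)/dt = (-0.184308495−-0.526801877)/0.049869 = 6.867861
  sinθ=-0.018837, cosθ=0.999823
  F = (M+m)·ẍ + m·l·cosθ·θ̈ − m·l·sinθ·θ̇² = -9.496167 + 0.472257 − -0.000360 = -9.023550
step 2→3:
  ẍ = (ẋ'−ẋ)/dt = (-0.303762949−-0.115912112)/0.049869 = -3.766886
  θ̈ = (θ̇'−θ̇)/dt = (0.008310318−-0.184308495)/0.049869 = 3.862496
  sinθ=-0.045094, cosθ=0.998983
  F = (M+m)·ẍ + m·l·cosθ·θ̈ − m·l·sinθ·θ̇² = -5.873396 + 0.265375 − -0.000105 = -5.607916
step 3→4:
  ẍ = (ẋ'−ẋ)/dt = (-0.488425773−-0.303762949)/0.049869 = -3.702958
  θ̈ = (θ̇'−θ̇)/dt = (0.191902931−0.008310318)/0.049869 = 3.681498
  sinθ=-0.054274, cosθ=0.998526
  F = (M+m)·ẍ + m·l·cosθ·θ̈ − m·l·sinθ·θ̇² = -5.773719 + 0.252824 − -0.000000 = -5.520895
step 4→5:
  ẍ = (ẋ'−ẋ)/dt = (-0.897344583−-0.488425773)/0.049869 = -8.199860
  θ̈ = (θ̇'−θ̇)/dt = (0.636203702−0.191902931)/0.049869 = 8.909358
  sinθ=-0.053860, cosθ=0.998548
  F = (M+m)·ẍ + m·l·cosθ·θ̈ − m·l·sinθ·θ̇² = -12.785369 + 0.611857 − -0.000136 = -12.173376

F_0 = 8.340421 N
F_1 = -9.023550 N
F_2 = -5.607916 N
F_3 = -5.520895 N
F_4 = -12.173376 N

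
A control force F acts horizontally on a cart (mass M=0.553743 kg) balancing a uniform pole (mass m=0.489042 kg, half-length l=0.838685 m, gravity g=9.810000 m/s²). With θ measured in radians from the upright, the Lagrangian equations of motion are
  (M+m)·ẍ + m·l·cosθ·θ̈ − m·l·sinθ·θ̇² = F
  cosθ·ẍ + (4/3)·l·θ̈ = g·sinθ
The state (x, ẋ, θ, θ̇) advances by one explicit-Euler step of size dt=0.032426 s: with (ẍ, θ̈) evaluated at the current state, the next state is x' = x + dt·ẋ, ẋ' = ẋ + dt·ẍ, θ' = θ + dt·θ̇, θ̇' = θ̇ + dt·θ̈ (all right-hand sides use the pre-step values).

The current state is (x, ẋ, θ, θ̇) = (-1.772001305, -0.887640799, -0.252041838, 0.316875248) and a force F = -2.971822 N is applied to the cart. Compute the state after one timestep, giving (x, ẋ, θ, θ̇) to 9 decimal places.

sinθ=-0.249381804, cosθ=0.968405244
temp = (F + m·l·θ̇²·sinθ)/(M+m) = (-2.971822 + -0.010270378)/1.042785 = -2.859738468
θ̈ = (g·sinθ − cosθ·temp)/(l·(4/3 − m·cos²θ/(M+m))) = 0.430954172
ẍ = temp − m·l·θ̈·cosθ/(M+m) = -3.023887558
Euler: x'=-1.772001305+0.032426·-0.887640799=-1.800783946, ẋ'=-0.887640799+0.032426·-3.023887558=-0.985693377
       θ'=-0.252041838+0.032426·0.316875248=-0.241766841, θ̇'=0.316875248+0.032426·0.430954172=0.330849368

(-1.800783946, -0.985693377, -0.241766841, 0.330849368)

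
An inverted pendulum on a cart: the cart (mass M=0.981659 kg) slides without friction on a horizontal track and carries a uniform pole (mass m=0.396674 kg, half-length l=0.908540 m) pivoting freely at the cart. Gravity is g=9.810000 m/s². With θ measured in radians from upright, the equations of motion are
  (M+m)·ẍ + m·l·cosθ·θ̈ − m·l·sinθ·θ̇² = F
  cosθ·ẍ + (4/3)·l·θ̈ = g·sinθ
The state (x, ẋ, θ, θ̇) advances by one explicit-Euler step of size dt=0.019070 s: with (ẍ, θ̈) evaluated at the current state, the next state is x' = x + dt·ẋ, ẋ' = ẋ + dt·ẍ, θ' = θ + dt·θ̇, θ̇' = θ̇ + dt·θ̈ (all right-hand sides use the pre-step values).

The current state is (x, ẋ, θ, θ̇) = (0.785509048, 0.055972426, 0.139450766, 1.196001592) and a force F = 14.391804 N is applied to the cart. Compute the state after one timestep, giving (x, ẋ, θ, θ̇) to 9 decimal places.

(0.786576442, 0.302763455, 0.162258516, 1.015719119)

sinθ=0.138999233, cosθ=0.990292489
temp = (F + m·l·θ̇²·sinθ)/(M+m) = (14.391804 + 0.071656189)/1.378333 = 10.493444029
θ̈ = (g·sinθ − cosθ·temp)/(l·(4/3 − m·cos²θ/(M+m))) = -9.453721714
ẍ = temp − m·l·θ̈·cosθ/(M+m) = 12.941322953
Euler: x'=0.785509048+0.019070·0.055972426=0.786576442, ẋ'=0.055972426+0.019070·12.941322953=0.302763455
       θ'=0.139450766+0.019070·1.196001592=0.162258516, θ̇'=1.196001592+0.019070·-9.453721714=1.015719119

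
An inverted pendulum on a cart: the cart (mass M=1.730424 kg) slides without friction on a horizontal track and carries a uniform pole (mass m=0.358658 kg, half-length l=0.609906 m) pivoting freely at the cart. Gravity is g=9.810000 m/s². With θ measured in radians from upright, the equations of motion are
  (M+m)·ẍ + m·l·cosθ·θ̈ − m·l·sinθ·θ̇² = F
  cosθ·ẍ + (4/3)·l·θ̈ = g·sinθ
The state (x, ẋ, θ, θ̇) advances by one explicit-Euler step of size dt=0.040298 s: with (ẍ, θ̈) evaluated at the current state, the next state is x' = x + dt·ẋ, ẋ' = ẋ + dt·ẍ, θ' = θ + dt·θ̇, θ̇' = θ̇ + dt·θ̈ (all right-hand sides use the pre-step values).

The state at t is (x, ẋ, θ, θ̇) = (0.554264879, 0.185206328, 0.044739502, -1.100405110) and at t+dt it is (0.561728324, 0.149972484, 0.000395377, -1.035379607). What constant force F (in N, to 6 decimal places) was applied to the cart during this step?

F = -1.485777 N

ẍ = (ẋ'−ẋ)/dt = (0.149972484−0.185206328)/0.040298 = -0.874332
θ̈ = (θ̇'−θ̇)/dt = (-1.035379607−-1.100405110)/0.040298 = 1.613616
sinθ=0.044725, cosθ=0.998999
F = (M+m)·ẍ + m·l·cosθ·θ̈ − m·l·sinθ·θ̇² = -1.826552 + 0.352622 − 0.011847 = -1.485777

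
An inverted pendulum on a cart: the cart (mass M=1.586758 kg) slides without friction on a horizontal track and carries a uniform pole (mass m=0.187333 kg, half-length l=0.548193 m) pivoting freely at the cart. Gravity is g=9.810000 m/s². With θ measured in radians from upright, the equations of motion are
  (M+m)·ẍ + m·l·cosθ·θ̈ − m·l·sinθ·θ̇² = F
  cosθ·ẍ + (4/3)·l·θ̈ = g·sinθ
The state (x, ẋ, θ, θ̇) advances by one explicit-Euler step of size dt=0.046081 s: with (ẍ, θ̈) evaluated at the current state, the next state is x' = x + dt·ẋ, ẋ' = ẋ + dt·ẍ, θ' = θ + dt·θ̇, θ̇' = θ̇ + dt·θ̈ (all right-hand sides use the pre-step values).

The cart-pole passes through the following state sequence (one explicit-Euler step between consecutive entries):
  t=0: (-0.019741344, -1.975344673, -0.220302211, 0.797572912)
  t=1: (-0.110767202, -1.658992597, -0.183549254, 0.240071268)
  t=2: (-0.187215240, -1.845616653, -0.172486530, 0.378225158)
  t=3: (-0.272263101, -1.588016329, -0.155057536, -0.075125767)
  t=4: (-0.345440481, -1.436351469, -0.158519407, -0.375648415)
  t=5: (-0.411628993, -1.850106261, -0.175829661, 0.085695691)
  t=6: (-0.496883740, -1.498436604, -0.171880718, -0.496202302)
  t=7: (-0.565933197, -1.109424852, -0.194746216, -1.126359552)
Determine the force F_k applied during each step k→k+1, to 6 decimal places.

F_0 = 10.981239 N
F_1 = -6.881121 N
F_2 = 8.924649 N
F_3 = 5.177396 N
F_4 = -14.911779 N
F_5 = 12.262399 N
F_6 = 13.597390 N

step 0→1:
  ẍ = (ẋ'−ẋ)/dt = (-1.658992597−-1.975344673)/0.046081 = 6.865130
  θ̈ = (θ̇'−θ̇)/dt = (0.240071268−0.797572912)/0.046081 = -12.098297
  sinθ=-0.218525, cosθ=0.975831
  F = (M+m)·ẍ + m·l·cosθ·θ̈ − m·l·sinθ·θ̇² = 12.179366 + -1.212403 − -0.014275 = 10.981239
step 1→2:
  ẍ = (ẋ'−ẋ)/dt = (-1.845616653−-1.658992597)/0.046081 = -4.049913
  θ̈ = (θ̇'−θ̇)/dt = (0.378225158−0.240071268)/0.046081 = 2.998066
  sinθ=-0.182520, cosθ=0.983202
  F = (M+m)·ẍ + m·l·cosθ·θ̈ − m·l·sinθ·θ̇² = -7.184915 + 0.302713 − -0.001080 = -6.881121
step 2→3:
  ẍ = (ẋ'−ẋ)/dt = (-1.588016329−-1.845616653)/0.046081 = 5.590164
  θ̈ = (θ̇'−θ̇)/dt = (-0.075125767−0.378225158)/0.046081 = -9.838131
  sinθ=-0.171633, cosθ=0.985161
  F = (M+m)·ẍ + m·l·cosθ·θ̈ − m·l·sinθ·θ̇² = 9.917459 + -0.995331 − -0.002521 = 8.924649
step 3→4:
  ẍ = (ẋ'−ẋ)/dt = (-1.436351469−-1.588016329)/0.046081 = 3.291267
  θ̈ = (θ̇'−θ̇)/dt = (-0.375648415−-0.075125767)/0.046081 = -6.521617
  sinθ=-0.154437, cosθ=0.988003
  F = (M+m)·ẍ + m·l·cosθ·θ̈ − m·l·sinθ·θ̇² = 5.839007 + -0.661700 − -0.000090 = 5.177396
step 4→5:
  ẍ = (ẋ'−ẋ)/dt = (-1.850106261−-1.436351469)/0.046081 = -8.978859
  θ̈ = (θ̇'−θ̇)/dt = (0.085695691−-0.375648415)/0.046081 = 10.011591
  sinθ=-0.157856, cosθ=0.987462
  F = (M+m)·ẍ + m·l·cosθ·θ̈ − m·l·sinθ·θ̇² = -15.929313 + 1.015246 − -0.002288 = -14.911779
step 5→6:
  ẍ = (ẋ'−ẋ)/dt = (-1.498436604−-1.850106261)/0.046081 = 7.631554
  θ̈ = (θ̇'−θ̇)/dt = (-0.496202302−0.085695691)/0.046081 = -12.627721
  sinθ=-0.174925, cosθ=0.984582
  F = (M+m)·ẍ + m·l·cosθ·θ̈ − m·l·sinθ·θ̇² = 13.539072 + -1.276805 − -0.000132 = 12.262399
step 6→7:
  ẍ = (ẋ'−ẋ)/dt = (-1.109424852−-1.498436604)/0.046081 = 8.441912
  θ̈ = (θ̇'−θ̇)/dt = (-1.126359552−-0.496202302)/0.046081 = -13.674991
  sinθ=-0.171036, cosθ=0.985265
  F = (M+m)·ẍ + m·l·cosθ·θ̈ − m·l·sinθ·θ̇² = 14.976720 + -1.383655 − -0.004325 = 13.597390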